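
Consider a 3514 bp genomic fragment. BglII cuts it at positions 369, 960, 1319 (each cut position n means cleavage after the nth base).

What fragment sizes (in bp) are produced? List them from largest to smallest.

2195, 591, 369, 359 bp

Linear molecule, 3 cuts → 4 fragments:
  369 − 0 = 369 bp
  960 − 369 = 591 bp
  1319 − 960 = 359 bp
  3514 − 1319 = 2195 bp
Sorted largest to smallest: 2195, 591, 369, 359 bp.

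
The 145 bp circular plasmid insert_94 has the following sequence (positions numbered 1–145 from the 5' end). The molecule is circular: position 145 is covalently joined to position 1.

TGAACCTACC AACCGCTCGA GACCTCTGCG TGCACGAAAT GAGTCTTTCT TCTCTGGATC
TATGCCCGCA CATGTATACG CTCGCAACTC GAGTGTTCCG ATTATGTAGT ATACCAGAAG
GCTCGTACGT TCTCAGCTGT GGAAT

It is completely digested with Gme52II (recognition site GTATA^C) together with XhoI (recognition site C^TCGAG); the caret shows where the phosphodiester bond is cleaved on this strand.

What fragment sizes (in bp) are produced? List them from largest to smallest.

Gme52II sites (GTATAC) start at positions 74, 109.
Gme52II cuts after base 5 of each site (before the last base), so after positions 78, 113.
XhoI sites (CTCGAG) start at positions 16, 88.
XhoI cuts after the first base of each site, so after positions 16, 88.
Combined cut positions: 16, 78, 88, 113.
Circular molecule, 4 cuts → 4 fragments:
  17–78 → 62 bp
  79–88 → 10 bp
  89–113 → 25 bp
  114–145 then 1–16 → 32 + 16 = 48 bp
Sorted largest to smallest: 62, 48, 25, 10 bp.

62, 48, 25, 10 bp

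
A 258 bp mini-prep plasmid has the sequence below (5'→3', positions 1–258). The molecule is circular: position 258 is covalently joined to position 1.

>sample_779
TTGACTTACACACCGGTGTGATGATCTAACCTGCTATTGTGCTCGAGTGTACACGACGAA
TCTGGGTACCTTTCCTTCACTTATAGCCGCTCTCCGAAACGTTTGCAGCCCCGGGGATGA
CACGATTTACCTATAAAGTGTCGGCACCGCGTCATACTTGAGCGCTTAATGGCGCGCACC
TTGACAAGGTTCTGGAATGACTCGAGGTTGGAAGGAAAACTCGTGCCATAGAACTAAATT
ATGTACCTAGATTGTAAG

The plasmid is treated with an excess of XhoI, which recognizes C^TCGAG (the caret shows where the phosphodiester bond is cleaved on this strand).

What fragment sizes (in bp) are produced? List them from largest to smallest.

XhoI sites (CTCGAG) start at positions 42, 201.
XhoI cuts after the first base of each site, so after positions 42, 201.
Circular molecule, 2 cuts → 2 fragments:
  43–201 → 159 bp
  202–258 then 1–42 → 57 + 42 = 99 bp
Sorted largest to smallest: 159, 99 bp.

159, 99 bp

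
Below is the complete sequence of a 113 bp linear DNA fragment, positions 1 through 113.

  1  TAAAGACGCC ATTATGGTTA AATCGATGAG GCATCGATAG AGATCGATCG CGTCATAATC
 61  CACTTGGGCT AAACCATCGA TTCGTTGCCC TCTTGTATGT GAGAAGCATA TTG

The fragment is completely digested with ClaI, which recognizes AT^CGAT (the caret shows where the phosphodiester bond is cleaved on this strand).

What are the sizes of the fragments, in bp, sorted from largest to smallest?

36, 33, 23, 11, 10 bp

ClaI sites (ATCGAT) start at positions 22, 33, 43, 76.
ClaI cuts after base 2 of each site, so after positions 23, 34, 44, 77.
Linear molecule, 4 cuts → 5 fragments:
  1–23 → 23 bp
  24–34 → 11 bp
  35–44 → 10 bp
  45–77 → 33 bp
  78–113 → 36 bp
Sorted largest to smallest: 36, 33, 23, 11, 10 bp.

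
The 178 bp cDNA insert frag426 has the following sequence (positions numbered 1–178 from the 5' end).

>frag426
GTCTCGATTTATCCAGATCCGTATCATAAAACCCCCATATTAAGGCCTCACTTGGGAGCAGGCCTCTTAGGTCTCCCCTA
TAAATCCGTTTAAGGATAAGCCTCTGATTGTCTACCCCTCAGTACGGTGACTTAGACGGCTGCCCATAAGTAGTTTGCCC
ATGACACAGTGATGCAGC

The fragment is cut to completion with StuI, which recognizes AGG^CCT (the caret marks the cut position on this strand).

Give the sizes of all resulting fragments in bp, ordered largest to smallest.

StuI sites (AGGCCT) start at positions 43, 60.
StuI cuts after base 3 of each site, so after positions 45, 62.
Linear molecule, 2 cuts → 3 fragments:
  1–45 → 45 bp
  46–62 → 17 bp
  63–178 → 116 bp
Sorted largest to smallest: 116, 45, 17 bp.

116, 45, 17 bp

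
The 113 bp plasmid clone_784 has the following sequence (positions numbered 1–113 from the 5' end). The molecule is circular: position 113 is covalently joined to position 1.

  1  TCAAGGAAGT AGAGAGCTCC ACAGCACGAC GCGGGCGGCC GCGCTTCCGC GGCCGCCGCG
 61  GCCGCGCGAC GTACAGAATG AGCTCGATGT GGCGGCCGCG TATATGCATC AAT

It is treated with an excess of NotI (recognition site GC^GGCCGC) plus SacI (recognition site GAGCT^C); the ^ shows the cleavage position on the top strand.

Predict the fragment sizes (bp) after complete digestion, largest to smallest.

38, 25, 18, 14, 9, 9 bp

NotI sites (GCGGCCGC) start at positions 35, 49, 58, 92.
NotI cuts after base 2 of each site, so after positions 36, 50, 59, 93.
SacI sites (GAGCTC) start at positions 14, 80.
SacI cuts after base 5 of each site (before the last base), so after positions 18, 84.
Combined cut positions: 18, 36, 50, 59, 84, 93.
Circular molecule, 6 cuts → 6 fragments:
  19–36 → 18 bp
  37–50 → 14 bp
  51–59 → 9 bp
  60–84 → 25 bp
  85–93 → 9 bp
  94–113 then 1–18 → 20 + 18 = 38 bp
Sorted largest to smallest: 38, 25, 18, 14, 9, 9 bp.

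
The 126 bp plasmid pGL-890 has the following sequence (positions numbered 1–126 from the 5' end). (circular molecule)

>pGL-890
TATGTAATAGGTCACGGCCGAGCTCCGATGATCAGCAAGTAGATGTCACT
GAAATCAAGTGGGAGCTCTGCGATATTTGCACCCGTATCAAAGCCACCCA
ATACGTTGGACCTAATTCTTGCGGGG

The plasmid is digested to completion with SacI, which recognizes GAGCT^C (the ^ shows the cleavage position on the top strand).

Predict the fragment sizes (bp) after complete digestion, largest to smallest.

SacI sites (GAGCTC) start at positions 20, 63.
SacI cuts after base 5 of each site (before the last base), so after positions 24, 67.
Circular molecule, 2 cuts → 2 fragments:
  25–67 → 43 bp
  68–126 then 1–24 → 59 + 24 = 83 bp
Sorted largest to smallest: 83, 43 bp.

83, 43 bp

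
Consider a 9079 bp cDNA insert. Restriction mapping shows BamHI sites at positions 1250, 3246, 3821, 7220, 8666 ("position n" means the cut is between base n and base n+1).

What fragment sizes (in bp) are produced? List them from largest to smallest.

3399, 1996, 1446, 1250, 575, 413 bp

Linear molecule, 5 cuts → 6 fragments:
  1250 − 0 = 1250 bp
  3246 − 1250 = 1996 bp
  3821 − 3246 = 575 bp
  7220 − 3821 = 3399 bp
  8666 − 7220 = 1446 bp
  9079 − 8666 = 413 bp
Sorted largest to smallest: 3399, 1996, 1446, 1250, 575, 413 bp.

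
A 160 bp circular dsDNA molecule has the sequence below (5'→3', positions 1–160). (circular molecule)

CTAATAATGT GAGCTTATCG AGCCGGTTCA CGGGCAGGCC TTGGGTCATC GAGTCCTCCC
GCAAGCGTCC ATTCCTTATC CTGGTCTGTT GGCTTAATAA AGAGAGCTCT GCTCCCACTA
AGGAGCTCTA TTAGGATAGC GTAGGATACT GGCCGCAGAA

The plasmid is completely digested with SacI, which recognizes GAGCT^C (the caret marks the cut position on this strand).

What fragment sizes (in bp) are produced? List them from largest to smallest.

SacI sites (GAGCTC) start at positions 104, 123.
SacI cuts after base 5 of each site (before the last base), so after positions 108, 127.
Circular molecule, 2 cuts → 2 fragments:
  109–127 → 19 bp
  128–160 then 1–108 → 33 + 108 = 141 bp
Sorted largest to smallest: 141, 19 bp.

141, 19 bp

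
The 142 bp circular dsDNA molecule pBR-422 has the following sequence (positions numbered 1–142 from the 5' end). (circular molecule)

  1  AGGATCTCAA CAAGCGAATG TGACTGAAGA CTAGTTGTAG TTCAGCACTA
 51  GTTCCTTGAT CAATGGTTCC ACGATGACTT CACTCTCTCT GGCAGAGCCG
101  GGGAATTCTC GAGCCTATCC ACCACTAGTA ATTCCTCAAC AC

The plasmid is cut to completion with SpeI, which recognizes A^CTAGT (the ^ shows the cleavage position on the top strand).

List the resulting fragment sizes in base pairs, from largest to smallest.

77, 48, 17 bp

SpeI sites (ACTAGT) start at positions 30, 47, 124.
SpeI cuts after the first base of each site, so after positions 30, 47, 124.
Circular molecule, 3 cuts → 3 fragments:
  31–47 → 17 bp
  48–124 → 77 bp
  125–142 then 1–30 → 18 + 30 = 48 bp
Sorted largest to smallest: 77, 48, 17 bp.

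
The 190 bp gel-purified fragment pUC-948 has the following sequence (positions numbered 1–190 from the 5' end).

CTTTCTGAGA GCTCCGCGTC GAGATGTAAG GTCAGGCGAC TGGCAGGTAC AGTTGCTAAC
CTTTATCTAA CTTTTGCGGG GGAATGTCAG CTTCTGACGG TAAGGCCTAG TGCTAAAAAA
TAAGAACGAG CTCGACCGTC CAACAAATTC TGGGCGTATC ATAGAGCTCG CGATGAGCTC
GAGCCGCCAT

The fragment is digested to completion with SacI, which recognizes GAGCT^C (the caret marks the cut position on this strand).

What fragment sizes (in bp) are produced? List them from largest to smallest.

SacI sites (GAGCTC) start at positions 9, 128, 164, 175.
SacI cuts after base 5 of each site (before the last base), so after positions 13, 132, 168, 179.
Linear molecule, 4 cuts → 5 fragments:
  1–13 → 13 bp
  14–132 → 119 bp
  133–168 → 36 bp
  169–179 → 11 bp
  180–190 → 11 bp
Sorted largest to smallest: 119, 36, 13, 11, 11 bp.

119, 36, 13, 11, 11 bp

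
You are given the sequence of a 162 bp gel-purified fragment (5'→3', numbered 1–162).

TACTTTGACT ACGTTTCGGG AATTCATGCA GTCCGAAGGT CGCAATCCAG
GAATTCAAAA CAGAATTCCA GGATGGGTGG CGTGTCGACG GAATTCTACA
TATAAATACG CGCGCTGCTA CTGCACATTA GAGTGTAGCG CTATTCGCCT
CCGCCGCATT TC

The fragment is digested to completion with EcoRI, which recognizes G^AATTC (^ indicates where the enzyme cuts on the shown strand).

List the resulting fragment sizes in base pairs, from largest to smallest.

EcoRI sites (GAATTC) start at positions 20, 51, 63, 91.
EcoRI cuts after the first base of each site, so after positions 20, 51, 63, 91.
Linear molecule, 4 cuts → 5 fragments:
  1–20 → 20 bp
  21–51 → 31 bp
  52–63 → 12 bp
  64–91 → 28 bp
  92–162 → 71 bp
Sorted largest to smallest: 71, 31, 28, 20, 12 bp.

71, 31, 28, 20, 12 bp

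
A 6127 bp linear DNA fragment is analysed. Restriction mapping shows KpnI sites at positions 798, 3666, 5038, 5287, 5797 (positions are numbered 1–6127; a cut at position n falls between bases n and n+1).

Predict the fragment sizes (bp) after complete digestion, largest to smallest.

2868, 1372, 798, 510, 330, 249 bp

Linear molecule, 5 cuts → 6 fragments:
  798 − 0 = 798 bp
  3666 − 798 = 2868 bp
  5038 − 3666 = 1372 bp
  5287 − 5038 = 249 bp
  5797 − 5287 = 510 bp
  6127 − 5797 = 330 bp
Sorted largest to smallest: 2868, 1372, 798, 510, 330, 249 bp.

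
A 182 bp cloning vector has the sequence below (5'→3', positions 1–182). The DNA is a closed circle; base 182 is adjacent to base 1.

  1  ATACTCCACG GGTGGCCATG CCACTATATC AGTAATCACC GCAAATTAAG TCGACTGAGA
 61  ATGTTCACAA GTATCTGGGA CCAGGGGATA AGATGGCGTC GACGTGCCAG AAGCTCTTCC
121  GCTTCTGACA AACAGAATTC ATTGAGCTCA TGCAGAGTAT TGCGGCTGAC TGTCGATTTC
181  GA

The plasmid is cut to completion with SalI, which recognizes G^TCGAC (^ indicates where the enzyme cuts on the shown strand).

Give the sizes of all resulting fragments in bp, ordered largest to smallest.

SalI sites (GTCGAC) start at positions 50, 98.
SalI cuts after the first base of each site, so after positions 50, 98.
Circular molecule, 2 cuts → 2 fragments:
  51–98 → 48 bp
  99–182 then 1–50 → 84 + 50 = 134 bp
Sorted largest to smallest: 134, 48 bp.

134, 48 bp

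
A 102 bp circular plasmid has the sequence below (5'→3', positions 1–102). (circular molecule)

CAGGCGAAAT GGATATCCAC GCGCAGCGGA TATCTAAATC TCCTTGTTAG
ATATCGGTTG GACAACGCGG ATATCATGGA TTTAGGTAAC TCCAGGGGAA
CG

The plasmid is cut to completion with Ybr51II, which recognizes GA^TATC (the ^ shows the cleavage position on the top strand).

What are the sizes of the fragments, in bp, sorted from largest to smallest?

Ybr51II sites (GATATC) start at positions 12, 29, 50, 70.
Ybr51II cuts after base 2 of each site, so after positions 13, 30, 51, 71.
Circular molecule, 4 cuts → 4 fragments:
  14–30 → 17 bp
  31–51 → 21 bp
  52–71 → 20 bp
  72–102 then 1–13 → 31 + 13 = 44 bp
Sorted largest to smallest: 44, 21, 20, 17 bp.

44, 21, 20, 17 bp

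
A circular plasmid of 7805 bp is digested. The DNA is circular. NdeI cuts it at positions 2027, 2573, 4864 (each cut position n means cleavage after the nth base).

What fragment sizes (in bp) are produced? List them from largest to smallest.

Circular molecule, 3 cuts → 3 fragments:
  2573 − 2027 = 546 bp
  4864 − 2573 = 2291 bp
  wrap: 7805 − 4864 + 2027 = 4968 bp
Sorted largest to smallest: 4968, 2291, 546 bp.

4968, 2291, 546 bp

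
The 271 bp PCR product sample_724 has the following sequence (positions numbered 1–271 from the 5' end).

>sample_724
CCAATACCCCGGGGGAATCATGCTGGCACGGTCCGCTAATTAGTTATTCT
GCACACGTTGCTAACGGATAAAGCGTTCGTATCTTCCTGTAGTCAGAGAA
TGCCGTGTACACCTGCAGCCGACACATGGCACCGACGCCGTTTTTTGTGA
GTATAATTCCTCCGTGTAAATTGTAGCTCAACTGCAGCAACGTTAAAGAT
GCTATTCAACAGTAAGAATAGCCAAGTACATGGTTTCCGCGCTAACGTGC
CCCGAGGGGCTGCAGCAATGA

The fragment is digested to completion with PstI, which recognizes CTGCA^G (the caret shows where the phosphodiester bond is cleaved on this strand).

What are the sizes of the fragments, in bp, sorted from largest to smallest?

PstI sites (CTGCAG) start at positions 113, 182, 260.
PstI cuts after base 5 of each site (before the last base), so after positions 117, 186, 264.
Linear molecule, 3 cuts → 4 fragments:
  1–117 → 117 bp
  118–186 → 69 bp
  187–264 → 78 bp
  265–271 → 7 bp
Sorted largest to smallest: 117, 78, 69, 7 bp.

117, 78, 69, 7 bp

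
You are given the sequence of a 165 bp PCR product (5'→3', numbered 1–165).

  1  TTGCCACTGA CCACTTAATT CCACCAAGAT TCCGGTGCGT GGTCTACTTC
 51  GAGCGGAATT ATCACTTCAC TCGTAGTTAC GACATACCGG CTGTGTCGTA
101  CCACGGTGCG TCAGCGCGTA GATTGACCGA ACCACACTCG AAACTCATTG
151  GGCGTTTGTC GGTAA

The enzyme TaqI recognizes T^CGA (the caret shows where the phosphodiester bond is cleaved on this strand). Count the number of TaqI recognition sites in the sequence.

2

TCGA occurs starting at positions 49, 138.
TaqI cuts at 2 sites.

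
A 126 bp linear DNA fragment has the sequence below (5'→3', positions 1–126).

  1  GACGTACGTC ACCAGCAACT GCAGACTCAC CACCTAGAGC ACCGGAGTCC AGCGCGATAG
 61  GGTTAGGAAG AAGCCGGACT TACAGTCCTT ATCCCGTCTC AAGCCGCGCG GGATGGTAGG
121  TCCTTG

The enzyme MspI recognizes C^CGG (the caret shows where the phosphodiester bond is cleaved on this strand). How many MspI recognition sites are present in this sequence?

2

CCGG occurs starting at positions 42, 74.
MspI cuts at 2 sites.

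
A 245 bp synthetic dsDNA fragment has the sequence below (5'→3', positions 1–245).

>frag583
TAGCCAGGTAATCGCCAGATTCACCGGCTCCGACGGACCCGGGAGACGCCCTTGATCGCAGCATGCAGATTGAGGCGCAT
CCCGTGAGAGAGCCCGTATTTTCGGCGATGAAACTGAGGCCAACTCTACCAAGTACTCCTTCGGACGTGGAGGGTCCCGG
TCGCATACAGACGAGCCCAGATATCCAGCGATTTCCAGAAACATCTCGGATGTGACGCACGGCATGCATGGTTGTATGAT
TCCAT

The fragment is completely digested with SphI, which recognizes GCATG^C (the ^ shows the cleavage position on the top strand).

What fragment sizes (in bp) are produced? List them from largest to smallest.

161, 65, 19 bp

SphI sites (GCATGC) start at positions 61, 222.
SphI cuts after base 5 of each site (before the last base), so after positions 65, 226.
Linear molecule, 2 cuts → 3 fragments:
  1–65 → 65 bp
  66–226 → 161 bp
  227–245 → 19 bp
Sorted largest to smallest: 161, 65, 19 bp.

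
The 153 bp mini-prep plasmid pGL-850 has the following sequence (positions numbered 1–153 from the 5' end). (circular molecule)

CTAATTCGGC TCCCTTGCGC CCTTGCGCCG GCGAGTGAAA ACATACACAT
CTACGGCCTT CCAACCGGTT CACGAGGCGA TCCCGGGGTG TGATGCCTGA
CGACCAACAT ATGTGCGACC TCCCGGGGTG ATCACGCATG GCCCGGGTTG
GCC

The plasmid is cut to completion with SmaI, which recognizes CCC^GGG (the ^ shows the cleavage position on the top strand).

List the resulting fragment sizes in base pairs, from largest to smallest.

93, 40, 20 bp

SmaI sites (CCCGGG) start at positions 82, 122, 142.
SmaI cuts after base 3 of each site, so after positions 84, 124, 144.
Circular molecule, 3 cuts → 3 fragments:
  85–124 → 40 bp
  125–144 → 20 bp
  145–153 then 1–84 → 9 + 84 = 93 bp
Sorted largest to smallest: 93, 40, 20 bp.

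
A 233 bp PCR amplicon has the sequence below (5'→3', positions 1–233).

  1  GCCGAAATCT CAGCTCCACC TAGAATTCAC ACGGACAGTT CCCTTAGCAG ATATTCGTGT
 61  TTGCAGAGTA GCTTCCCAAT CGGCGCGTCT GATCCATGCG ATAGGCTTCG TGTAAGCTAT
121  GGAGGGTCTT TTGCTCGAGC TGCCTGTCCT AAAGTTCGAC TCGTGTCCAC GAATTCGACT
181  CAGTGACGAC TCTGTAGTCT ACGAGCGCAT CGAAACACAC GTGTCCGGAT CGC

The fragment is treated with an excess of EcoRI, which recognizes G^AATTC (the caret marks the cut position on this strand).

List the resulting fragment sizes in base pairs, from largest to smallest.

EcoRI sites (GAATTC) start at positions 23, 171.
EcoRI cuts after the first base of each site, so after positions 23, 171.
Linear molecule, 2 cuts → 3 fragments:
  1–23 → 23 bp
  24–171 → 148 bp
  172–233 → 62 bp
Sorted largest to smallest: 148, 62, 23 bp.

148, 62, 23 bp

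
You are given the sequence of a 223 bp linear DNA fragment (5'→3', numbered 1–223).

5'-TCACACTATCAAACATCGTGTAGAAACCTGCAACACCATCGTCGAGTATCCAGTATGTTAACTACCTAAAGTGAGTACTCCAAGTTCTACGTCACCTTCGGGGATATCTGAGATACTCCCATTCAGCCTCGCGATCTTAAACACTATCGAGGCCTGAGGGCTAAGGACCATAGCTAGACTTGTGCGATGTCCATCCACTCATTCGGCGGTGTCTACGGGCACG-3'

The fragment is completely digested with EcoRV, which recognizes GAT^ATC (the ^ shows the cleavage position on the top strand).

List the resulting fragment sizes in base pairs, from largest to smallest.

The EcoRV site (GATATC) starts at position 103.
EcoRV cuts after base 3 of each site, so after position 105.
Linear molecule, 1 cut → 2 fragments:
  1–105 → 105 bp
  106–223 → 118 bp
Sorted largest to smallest: 118, 105 bp.

118, 105 bp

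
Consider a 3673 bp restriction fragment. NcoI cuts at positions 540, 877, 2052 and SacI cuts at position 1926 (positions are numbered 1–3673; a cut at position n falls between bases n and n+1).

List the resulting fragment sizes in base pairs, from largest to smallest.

Combined cut positions (sorted): 540, 877, 1926, 2052.
Linear molecule, 4 cuts → 5 fragments:
  540 − 0 = 540 bp
  877 − 540 = 337 bp
  1926 − 877 = 1049 bp
  2052 − 1926 = 126 bp
  3673 − 2052 = 1621 bp
Sorted largest to smallest: 1621, 1049, 540, 337, 126 bp.

1621, 1049, 540, 337, 126 bp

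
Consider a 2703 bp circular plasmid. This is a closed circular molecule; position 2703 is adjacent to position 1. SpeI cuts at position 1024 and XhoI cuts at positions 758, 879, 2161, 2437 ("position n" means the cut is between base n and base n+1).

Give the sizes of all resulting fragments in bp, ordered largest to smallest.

Combined cut positions (sorted): 758, 879, 1024, 2161, 2437.
Circular molecule, 5 cuts → 5 fragments:
  879 − 758 = 121 bp
  1024 − 879 = 145 bp
  2161 − 1024 = 1137 bp
  2437 − 2161 = 276 bp
  wrap: 2703 − 2437 + 758 = 1024 bp
Sorted largest to smallest: 1137, 1024, 276, 145, 121 bp.

1137, 1024, 276, 145, 121 bp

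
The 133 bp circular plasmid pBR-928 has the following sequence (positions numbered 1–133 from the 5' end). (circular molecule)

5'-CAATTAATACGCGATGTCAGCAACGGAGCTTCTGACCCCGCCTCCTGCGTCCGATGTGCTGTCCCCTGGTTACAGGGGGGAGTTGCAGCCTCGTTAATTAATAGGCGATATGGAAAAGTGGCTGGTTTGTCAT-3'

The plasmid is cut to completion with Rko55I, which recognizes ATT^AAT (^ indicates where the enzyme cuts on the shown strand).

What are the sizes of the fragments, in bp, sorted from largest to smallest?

94, 39 bp

Rko55I sites (ATTAAT) start at positions 3, 97.
Rko55I cuts after base 3 of each site, so after positions 5, 99.
Circular molecule, 2 cuts → 2 fragments:
  6–99 → 94 bp
  100–133 then 1–5 → 34 + 5 = 39 bp
Sorted largest to smallest: 94, 39 bp.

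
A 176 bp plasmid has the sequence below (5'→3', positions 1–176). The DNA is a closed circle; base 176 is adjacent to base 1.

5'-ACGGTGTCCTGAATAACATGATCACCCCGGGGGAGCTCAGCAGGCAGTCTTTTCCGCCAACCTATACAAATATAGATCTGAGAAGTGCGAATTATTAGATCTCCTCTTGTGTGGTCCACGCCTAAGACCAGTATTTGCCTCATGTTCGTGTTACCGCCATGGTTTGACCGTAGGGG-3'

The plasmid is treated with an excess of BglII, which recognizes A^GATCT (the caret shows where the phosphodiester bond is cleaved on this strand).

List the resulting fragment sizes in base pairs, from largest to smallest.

153, 23 bp

BglII sites (AGATCT) start at positions 74, 97.
BglII cuts after the first base of each site, so after positions 74, 97.
Circular molecule, 2 cuts → 2 fragments:
  75–97 → 23 bp
  98–176 then 1–74 → 79 + 74 = 153 bp
Sorted largest to smallest: 153, 23 bp.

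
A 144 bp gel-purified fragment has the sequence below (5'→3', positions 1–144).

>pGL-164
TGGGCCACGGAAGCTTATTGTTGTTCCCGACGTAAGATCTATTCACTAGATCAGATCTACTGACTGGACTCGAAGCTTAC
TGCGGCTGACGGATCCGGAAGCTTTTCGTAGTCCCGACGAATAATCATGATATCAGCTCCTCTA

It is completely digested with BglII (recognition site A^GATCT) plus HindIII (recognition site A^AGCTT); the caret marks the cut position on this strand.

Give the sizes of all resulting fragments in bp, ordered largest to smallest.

BglII sites (AGATCT) start at positions 35, 53.
BglII cuts after the first base of each site, so after positions 35, 53.
HindIII sites (AAGCTT) start at positions 11, 73, 99.
HindIII cuts after the first base of each site, so after positions 11, 73, 99.
Combined cut positions: 11, 35, 53, 73, 99.
Linear molecule, 5 cuts → 6 fragments:
  1–11 → 11 bp
  12–35 → 24 bp
  36–53 → 18 bp
  54–73 → 20 bp
  74–99 → 26 bp
  100–144 → 45 bp
Sorted largest to smallest: 45, 26, 24, 20, 18, 11 bp.

45, 26, 24, 20, 18, 11 bp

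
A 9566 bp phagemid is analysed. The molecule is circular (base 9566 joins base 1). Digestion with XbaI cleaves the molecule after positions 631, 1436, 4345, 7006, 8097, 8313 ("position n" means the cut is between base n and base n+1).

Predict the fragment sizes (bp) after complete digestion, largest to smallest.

Circular molecule, 6 cuts → 6 fragments:
  1436 − 631 = 805 bp
  4345 − 1436 = 2909 bp
  7006 − 4345 = 2661 bp
  8097 − 7006 = 1091 bp
  8313 − 8097 = 216 bp
  wrap: 9566 − 8313 + 631 = 1884 bp
Sorted largest to smallest: 2909, 2661, 1884, 1091, 805, 216 bp.

2909, 2661, 1884, 1091, 805, 216 bp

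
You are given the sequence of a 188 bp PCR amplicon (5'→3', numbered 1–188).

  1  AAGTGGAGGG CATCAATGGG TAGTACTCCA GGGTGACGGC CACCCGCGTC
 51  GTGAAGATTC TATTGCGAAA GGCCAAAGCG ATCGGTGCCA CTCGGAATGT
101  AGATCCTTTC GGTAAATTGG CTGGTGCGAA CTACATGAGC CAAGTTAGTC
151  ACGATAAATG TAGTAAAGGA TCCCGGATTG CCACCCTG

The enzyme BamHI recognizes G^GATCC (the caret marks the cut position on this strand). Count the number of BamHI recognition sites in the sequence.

GGATCC occurs starting at position 168.
BamHI cuts at 1 site.

1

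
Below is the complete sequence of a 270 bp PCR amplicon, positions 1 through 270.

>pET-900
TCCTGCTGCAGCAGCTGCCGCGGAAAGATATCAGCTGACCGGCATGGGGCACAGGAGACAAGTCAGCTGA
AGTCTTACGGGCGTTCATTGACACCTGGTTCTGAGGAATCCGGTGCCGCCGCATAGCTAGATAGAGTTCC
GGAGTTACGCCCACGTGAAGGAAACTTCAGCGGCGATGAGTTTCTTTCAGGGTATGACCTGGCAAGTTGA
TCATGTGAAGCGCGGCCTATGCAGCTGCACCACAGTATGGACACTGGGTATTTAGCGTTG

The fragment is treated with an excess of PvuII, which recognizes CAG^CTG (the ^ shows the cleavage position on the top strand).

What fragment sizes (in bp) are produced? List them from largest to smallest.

PvuII sites (CAGCTG) start at positions 12, 32, 64, 232.
PvuII cuts after base 3 of each site, so after positions 14, 34, 66, 234.
Linear molecule, 4 cuts → 5 fragments:
  1–14 → 14 bp
  15–34 → 20 bp
  35–66 → 32 bp
  67–234 → 168 bp
  235–270 → 36 bp
Sorted largest to smallest: 168, 36, 32, 20, 14 bp.

168, 36, 32, 20, 14 bp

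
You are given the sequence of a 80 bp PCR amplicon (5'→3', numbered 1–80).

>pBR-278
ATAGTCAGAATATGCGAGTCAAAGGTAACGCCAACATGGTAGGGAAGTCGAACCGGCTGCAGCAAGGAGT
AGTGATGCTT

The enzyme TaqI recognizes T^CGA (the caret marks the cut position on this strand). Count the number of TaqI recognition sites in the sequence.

1

TCGA occurs starting at position 48.
TaqI cuts at 1 site.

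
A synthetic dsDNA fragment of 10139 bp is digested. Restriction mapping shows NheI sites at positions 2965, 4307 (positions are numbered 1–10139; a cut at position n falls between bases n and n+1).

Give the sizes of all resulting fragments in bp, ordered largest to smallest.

Linear molecule, 2 cuts → 3 fragments:
  2965 − 0 = 2965 bp
  4307 − 2965 = 1342 bp
  10139 − 4307 = 5832 bp
Sorted largest to smallest: 5832, 2965, 1342 bp.

5832, 2965, 1342 bp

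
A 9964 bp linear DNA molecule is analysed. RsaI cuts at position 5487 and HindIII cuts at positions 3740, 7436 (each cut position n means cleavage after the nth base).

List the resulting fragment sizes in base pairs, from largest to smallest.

Combined cut positions (sorted): 3740, 5487, 7436.
Linear molecule, 3 cuts → 4 fragments:
  3740 − 0 = 3740 bp
  5487 − 3740 = 1747 bp
  7436 − 5487 = 1949 bp
  9964 − 7436 = 2528 bp
Sorted largest to smallest: 3740, 2528, 1949, 1747 bp.

3740, 2528, 1949, 1747 bp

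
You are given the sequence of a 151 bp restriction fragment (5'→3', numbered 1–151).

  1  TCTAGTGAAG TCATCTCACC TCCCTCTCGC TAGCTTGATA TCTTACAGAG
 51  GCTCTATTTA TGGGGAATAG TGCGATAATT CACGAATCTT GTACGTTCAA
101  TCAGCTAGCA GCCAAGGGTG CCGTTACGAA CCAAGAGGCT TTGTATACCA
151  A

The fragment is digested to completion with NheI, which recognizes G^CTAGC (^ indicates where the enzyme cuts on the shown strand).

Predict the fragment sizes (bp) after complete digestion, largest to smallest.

NheI sites (GCTAGC) start at positions 29, 104.
NheI cuts after the first base of each site, so after positions 29, 104.
Linear molecule, 2 cuts → 3 fragments:
  1–29 → 29 bp
  30–104 → 75 bp
  105–151 → 47 bp
Sorted largest to smallest: 75, 47, 29 bp.

75, 47, 29 bp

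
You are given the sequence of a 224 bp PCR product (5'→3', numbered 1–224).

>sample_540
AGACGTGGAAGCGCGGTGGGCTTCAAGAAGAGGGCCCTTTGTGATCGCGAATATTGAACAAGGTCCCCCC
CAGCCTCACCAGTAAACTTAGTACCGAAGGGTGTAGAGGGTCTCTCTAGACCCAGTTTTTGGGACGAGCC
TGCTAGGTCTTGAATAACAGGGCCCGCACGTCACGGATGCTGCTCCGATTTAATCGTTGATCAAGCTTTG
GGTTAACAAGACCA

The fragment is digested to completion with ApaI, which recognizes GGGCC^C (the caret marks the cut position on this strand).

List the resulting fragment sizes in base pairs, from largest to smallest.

128, 60, 36 bp

ApaI sites (GGGCCC) start at positions 32, 160.
ApaI cuts after base 5 of each site (before the last base), so after positions 36, 164.
Linear molecule, 2 cuts → 3 fragments:
  1–36 → 36 bp
  37–164 → 128 bp
  165–224 → 60 bp
Sorted largest to smallest: 128, 60, 36 bp.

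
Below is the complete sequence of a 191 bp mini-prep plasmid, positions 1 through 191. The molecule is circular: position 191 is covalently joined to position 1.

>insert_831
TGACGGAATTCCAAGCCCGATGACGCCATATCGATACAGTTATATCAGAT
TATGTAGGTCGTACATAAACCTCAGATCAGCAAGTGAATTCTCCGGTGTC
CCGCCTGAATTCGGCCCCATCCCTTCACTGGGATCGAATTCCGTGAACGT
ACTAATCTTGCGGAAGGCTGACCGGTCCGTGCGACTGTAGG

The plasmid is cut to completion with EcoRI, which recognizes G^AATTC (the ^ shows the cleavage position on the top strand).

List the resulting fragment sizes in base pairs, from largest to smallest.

EcoRI sites (GAATTC) start at positions 6, 86, 107, 136.
EcoRI cuts after the first base of each site, so after positions 6, 86, 107, 136.
Circular molecule, 4 cuts → 4 fragments:
  7–86 → 80 bp
  87–107 → 21 bp
  108–136 → 29 bp
  137–191 then 1–6 → 55 + 6 = 61 bp
Sorted largest to smallest: 80, 61, 29, 21 bp.

80, 61, 29, 21 bp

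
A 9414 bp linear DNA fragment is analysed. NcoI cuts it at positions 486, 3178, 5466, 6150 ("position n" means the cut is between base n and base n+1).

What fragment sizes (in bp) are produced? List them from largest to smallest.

3264, 2692, 2288, 684, 486 bp

Linear molecule, 4 cuts → 5 fragments:
  486 − 0 = 486 bp
  3178 − 486 = 2692 bp
  5466 − 3178 = 2288 bp
  6150 − 5466 = 684 bp
  9414 − 6150 = 3264 bp
Sorted largest to smallest: 3264, 2692, 2288, 684, 486 bp.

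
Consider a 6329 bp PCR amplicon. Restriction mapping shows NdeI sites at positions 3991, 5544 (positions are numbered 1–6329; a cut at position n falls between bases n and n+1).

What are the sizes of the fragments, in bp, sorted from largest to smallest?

3991, 1553, 785 bp

Linear molecule, 2 cuts → 3 fragments:
  3991 − 0 = 3991 bp
  5544 − 3991 = 1553 bp
  6329 − 5544 = 785 bp
Sorted largest to smallest: 3991, 1553, 785 bp.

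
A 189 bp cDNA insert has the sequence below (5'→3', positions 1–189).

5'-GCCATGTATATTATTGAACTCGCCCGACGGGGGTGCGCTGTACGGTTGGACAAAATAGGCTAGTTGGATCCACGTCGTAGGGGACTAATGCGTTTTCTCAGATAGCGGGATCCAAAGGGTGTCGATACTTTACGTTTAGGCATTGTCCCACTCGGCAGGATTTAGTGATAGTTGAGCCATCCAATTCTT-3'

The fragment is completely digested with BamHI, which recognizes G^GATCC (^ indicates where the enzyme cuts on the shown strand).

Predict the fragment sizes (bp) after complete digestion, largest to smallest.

81, 66, 42 bp

BamHI sites (GGATCC) start at positions 66, 108.
BamHI cuts after the first base of each site, so after positions 66, 108.
Linear molecule, 2 cuts → 3 fragments:
  1–66 → 66 bp
  67–108 → 42 bp
  109–189 → 81 bp
Sorted largest to smallest: 81, 66, 42 bp.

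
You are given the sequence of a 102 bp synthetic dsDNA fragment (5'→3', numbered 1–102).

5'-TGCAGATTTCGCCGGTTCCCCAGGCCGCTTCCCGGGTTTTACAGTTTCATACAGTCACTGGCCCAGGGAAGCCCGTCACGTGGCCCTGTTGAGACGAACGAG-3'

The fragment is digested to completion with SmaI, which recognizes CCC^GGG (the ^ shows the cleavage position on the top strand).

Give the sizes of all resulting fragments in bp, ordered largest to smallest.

69, 33 bp

The SmaI site (CCCGGG) starts at position 31.
SmaI cuts after base 3 of each site, so after position 33.
Linear molecule, 1 cut → 2 fragments:
  1–33 → 33 bp
  34–102 → 69 bp
Sorted largest to smallest: 69, 33 bp.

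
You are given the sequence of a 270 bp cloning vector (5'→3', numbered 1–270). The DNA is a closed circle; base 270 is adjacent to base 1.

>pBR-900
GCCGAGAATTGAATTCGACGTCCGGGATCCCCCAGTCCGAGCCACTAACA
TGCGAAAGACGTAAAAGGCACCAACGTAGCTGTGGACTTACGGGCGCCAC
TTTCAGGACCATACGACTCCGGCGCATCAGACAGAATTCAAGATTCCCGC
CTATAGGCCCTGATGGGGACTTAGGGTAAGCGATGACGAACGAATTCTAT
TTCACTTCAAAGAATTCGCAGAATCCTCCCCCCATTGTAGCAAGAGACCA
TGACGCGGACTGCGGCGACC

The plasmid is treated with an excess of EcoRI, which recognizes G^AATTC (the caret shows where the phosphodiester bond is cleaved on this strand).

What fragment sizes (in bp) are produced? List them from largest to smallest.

EcoRI sites (GAATTC) start at positions 11, 134, 192, 212.
EcoRI cuts after the first base of each site, so after positions 11, 134, 192, 212.
Circular molecule, 4 cuts → 4 fragments:
  12–134 → 123 bp
  135–192 → 58 bp
  193–212 → 20 bp
  213–270 then 1–11 → 58 + 11 = 69 bp
Sorted largest to smallest: 123, 69, 58, 20 bp.

123, 69, 58, 20 bp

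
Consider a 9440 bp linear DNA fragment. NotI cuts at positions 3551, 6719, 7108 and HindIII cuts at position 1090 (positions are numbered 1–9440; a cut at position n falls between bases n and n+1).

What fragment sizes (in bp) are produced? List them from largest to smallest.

3168, 2461, 2332, 1090, 389 bp

Combined cut positions (sorted): 1090, 3551, 6719, 7108.
Linear molecule, 4 cuts → 5 fragments:
  1090 − 0 = 1090 bp
  3551 − 1090 = 2461 bp
  6719 − 3551 = 3168 bp
  7108 − 6719 = 389 bp
  9440 − 7108 = 2332 bp
Sorted largest to smallest: 3168, 2461, 2332, 1090, 389 bp.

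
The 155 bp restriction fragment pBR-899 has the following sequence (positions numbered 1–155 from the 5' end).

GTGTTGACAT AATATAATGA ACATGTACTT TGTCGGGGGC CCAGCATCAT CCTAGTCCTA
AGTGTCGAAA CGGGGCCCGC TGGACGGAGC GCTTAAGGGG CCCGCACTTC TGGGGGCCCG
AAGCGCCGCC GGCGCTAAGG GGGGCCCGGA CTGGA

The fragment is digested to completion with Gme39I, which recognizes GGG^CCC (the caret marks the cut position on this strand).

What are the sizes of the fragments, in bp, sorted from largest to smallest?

39, 36, 28, 25, 16, 11 bp

Gme39I sites (GGGCCC) start at positions 37, 73, 98, 114, 142.
Gme39I cuts after base 3 of each site, so after positions 39, 75, 100, 116, 144.
Linear molecule, 5 cuts → 6 fragments:
  1–39 → 39 bp
  40–75 → 36 bp
  76–100 → 25 bp
  101–116 → 16 bp
  117–144 → 28 bp
  145–155 → 11 bp
Sorted largest to smallest: 39, 36, 28, 25, 16, 11 bp.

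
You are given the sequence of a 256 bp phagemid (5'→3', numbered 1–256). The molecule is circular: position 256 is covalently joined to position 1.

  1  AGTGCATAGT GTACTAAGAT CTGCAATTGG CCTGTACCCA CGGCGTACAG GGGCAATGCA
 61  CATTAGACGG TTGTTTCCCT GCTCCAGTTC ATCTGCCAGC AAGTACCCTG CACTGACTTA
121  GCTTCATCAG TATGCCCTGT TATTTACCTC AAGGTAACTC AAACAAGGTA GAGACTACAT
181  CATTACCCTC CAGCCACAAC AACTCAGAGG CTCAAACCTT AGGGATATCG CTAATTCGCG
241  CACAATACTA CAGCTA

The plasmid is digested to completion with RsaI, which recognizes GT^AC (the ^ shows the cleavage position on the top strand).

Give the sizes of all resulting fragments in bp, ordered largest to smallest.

RsaI sites (GTAC) start at positions 11, 34, 45, 103.
RsaI cuts after base 2 of each site, so after positions 12, 35, 46, 104.
Circular molecule, 4 cuts → 4 fragments:
  13–35 → 23 bp
  36–46 → 11 bp
  47–104 → 58 bp
  105–256 then 1–12 → 152 + 12 = 164 bp
Sorted largest to smallest: 164, 58, 23, 11 bp.

164, 58, 23, 11 bp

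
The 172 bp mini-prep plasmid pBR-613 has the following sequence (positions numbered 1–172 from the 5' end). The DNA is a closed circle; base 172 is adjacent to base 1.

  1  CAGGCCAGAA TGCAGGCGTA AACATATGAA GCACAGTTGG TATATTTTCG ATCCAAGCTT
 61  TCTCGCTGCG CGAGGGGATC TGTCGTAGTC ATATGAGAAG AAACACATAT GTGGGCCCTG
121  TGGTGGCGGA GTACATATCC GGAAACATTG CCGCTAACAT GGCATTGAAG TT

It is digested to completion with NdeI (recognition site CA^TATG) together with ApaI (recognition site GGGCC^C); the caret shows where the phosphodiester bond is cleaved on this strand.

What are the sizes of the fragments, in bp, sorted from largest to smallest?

79, 67, 16, 10 bp

NdeI sites (CATATG) start at positions 23, 90, 106.
NdeI cuts after base 2 of each site, so after positions 24, 91, 107.
The ApaI site (GGGCCC) starts at position 113.
ApaI cuts after base 5 of each site (before the last base), so after position 117.
Combined cut positions: 24, 91, 107, 117.
Circular molecule, 4 cuts → 4 fragments:
  25–91 → 67 bp
  92–107 → 16 bp
  108–117 → 10 bp
  118–172 then 1–24 → 55 + 24 = 79 bp
Sorted largest to smallest: 79, 67, 16, 10 bp.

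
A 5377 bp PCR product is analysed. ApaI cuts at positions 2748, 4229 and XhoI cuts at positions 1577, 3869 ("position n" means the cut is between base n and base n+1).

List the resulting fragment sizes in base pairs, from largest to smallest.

Combined cut positions (sorted): 1577, 2748, 3869, 4229.
Linear molecule, 4 cuts → 5 fragments:
  1577 − 0 = 1577 bp
  2748 − 1577 = 1171 bp
  3869 − 2748 = 1121 bp
  4229 − 3869 = 360 bp
  5377 − 4229 = 1148 bp
Sorted largest to smallest: 1577, 1171, 1148, 1121, 360 bp.

1577, 1171, 1148, 1121, 360 bp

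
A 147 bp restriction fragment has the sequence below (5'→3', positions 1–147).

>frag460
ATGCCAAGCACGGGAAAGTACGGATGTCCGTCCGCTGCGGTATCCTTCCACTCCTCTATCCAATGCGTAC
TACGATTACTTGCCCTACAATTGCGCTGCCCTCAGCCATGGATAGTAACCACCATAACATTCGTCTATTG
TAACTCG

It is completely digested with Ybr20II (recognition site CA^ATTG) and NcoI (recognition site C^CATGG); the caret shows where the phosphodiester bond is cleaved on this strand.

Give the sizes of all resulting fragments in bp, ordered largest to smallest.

89, 41, 17 bp

The Ybr20II site (CAATTG) starts at position 88.
Ybr20II cuts after base 2 of each site, so after position 89.
The NcoI site (CCATGG) starts at position 106.
NcoI cuts after the first base of each site, so after position 106.
Combined cut positions: 89, 106.
Linear molecule, 2 cuts → 3 fragments:
  1–89 → 89 bp
  90–106 → 17 bp
  107–147 → 41 bp
Sorted largest to smallest: 89, 41, 17 bp.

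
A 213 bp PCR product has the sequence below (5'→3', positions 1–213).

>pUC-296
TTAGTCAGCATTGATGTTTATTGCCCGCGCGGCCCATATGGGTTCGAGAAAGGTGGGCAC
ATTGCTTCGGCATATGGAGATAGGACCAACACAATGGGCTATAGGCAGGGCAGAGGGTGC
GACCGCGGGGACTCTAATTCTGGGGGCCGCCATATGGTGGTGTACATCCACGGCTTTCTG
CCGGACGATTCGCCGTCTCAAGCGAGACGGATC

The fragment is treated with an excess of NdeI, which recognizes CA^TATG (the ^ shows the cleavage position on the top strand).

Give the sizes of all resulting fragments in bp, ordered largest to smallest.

NdeI sites (CATATG) start at positions 35, 71, 151.
NdeI cuts after base 2 of each site, so after positions 36, 72, 152.
Linear molecule, 3 cuts → 4 fragments:
  1–36 → 36 bp
  37–72 → 36 bp
  73–152 → 80 bp
  153–213 → 61 bp
Sorted largest to smallest: 80, 61, 36, 36 bp.

80, 61, 36, 36 bp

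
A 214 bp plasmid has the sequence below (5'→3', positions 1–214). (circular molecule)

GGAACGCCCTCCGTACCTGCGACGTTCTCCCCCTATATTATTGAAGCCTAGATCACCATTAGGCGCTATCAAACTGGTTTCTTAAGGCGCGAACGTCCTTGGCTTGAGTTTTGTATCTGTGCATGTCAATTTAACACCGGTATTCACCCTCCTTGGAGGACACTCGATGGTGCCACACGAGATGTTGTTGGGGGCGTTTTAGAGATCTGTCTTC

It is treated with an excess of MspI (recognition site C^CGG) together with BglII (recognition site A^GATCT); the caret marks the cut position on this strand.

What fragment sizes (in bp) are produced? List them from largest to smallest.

148, 66 bp

The MspI site (CCGG) starts at position 137.
MspI cuts after the first base of each site, so after position 137.
The BglII site (AGATCT) starts at position 203.
BglII cuts after the first base of each site, so after position 203.
Combined cut positions: 137, 203.
Circular molecule, 2 cuts → 2 fragments:
  138–203 → 66 bp
  204–214 then 1–137 → 11 + 137 = 148 bp
Sorted largest to smallest: 148, 66 bp.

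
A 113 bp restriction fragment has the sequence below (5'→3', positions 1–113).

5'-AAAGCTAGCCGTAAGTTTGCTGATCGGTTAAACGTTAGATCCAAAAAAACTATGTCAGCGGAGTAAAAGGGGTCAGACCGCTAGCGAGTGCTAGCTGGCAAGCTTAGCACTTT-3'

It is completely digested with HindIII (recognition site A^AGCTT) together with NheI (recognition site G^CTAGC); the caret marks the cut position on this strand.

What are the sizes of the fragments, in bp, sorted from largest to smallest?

The HindIII site (AAGCTT) starts at position 100.
HindIII cuts after the first base of each site, so after position 100.
NheI sites (GCTAGC) start at positions 4, 80, 90.
NheI cuts after the first base of each site, so after positions 4, 80, 90.
Combined cut positions: 4, 80, 90, 100.
Linear molecule, 4 cuts → 5 fragments:
  1–4 → 4 bp
  5–80 → 76 bp
  81–90 → 10 bp
  91–100 → 10 bp
  101–113 → 13 bp
Sorted largest to smallest: 76, 13, 10, 10, 4 bp.

76, 13, 10, 10, 4 bp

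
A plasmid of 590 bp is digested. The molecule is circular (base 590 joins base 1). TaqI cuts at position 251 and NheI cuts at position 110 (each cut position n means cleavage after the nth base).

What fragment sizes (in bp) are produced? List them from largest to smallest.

Combined cut positions (sorted): 110, 251.
Circular molecule, 2 cuts → 2 fragments:
  251 − 110 = 141 bp
  wrap: 590 − 251 + 110 = 449 bp
Sorted largest to smallest: 449, 141 bp.

449, 141 bp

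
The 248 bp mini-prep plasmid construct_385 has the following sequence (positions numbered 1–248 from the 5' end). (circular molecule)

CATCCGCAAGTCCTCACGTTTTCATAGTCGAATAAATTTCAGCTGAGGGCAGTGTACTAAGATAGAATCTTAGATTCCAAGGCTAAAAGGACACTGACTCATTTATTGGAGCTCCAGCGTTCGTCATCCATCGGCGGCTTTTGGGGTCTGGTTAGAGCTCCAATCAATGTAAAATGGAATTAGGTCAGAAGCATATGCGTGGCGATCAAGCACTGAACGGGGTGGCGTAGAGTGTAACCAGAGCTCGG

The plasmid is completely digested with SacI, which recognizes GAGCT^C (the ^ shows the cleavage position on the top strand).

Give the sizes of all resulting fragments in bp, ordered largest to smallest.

116, 86, 46 bp

SacI sites (GAGCTC) start at positions 109, 155, 241.
SacI cuts after base 5 of each site (before the last base), so after positions 113, 159, 245.
Circular molecule, 3 cuts → 3 fragments:
  114–159 → 46 bp
  160–245 → 86 bp
  246–248 then 1–113 → 3 + 113 = 116 bp
Sorted largest to smallest: 116, 86, 46 bp.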